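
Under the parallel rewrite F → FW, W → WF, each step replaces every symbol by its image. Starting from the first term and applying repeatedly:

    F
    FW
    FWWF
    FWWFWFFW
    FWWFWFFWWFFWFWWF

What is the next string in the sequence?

Rewriting the 16 symbols of FWWFWFFWWFFWFWWF one by one yields FW WF WF FW WF FW FW WF WF FW FW WF FW WF WF FW; concatenated:

FWWFWFFWWFFWFWWFWFFWFWWFFWWFWFFW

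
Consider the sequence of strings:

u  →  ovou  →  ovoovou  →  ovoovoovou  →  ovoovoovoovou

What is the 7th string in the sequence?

ovoovoovoovoovoovou

The strings grow by a fixed prefix ovo each time.
From ovoovoovoovou, 2 further steps: ovoovoovoovou → ovoovoovoovoovou → (answer).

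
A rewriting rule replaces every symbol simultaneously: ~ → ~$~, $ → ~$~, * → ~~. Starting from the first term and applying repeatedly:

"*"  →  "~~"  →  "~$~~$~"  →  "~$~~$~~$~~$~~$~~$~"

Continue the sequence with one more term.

Rewriting the 18 symbols of ~$~~$~~$~~$~~$~~$~ one by one yields ~$~ ~$~ ~$~ ~$~ ~$~ ~$~ ~$~ ~$~ ~$~ ~$~ ~$~ ~$~ ~$~ ~$~ ~$~ ~$~ ~$~ ~$~; concatenated:

~$~~$~~$~~$~~$~~$~~$~~$~~$~~$~~$~~$~~$~~$~~$~~$~~$~~$~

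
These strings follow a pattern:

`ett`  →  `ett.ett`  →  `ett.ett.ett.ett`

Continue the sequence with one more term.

Every step duplicates the string with '.' between the halves.
Doubling ett.ett.ett.ett with '.' between the halves:

ett.ett.ett.ett.ett.ett.ett.ett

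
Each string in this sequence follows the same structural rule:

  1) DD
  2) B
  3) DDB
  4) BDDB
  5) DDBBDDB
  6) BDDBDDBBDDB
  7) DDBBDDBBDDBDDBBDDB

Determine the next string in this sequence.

Each term (from the third on) is the two preceding terms concatenated in order: term 3 = DD·B = DDB.
So term 8 is BDDBDDBBDDB·DDBBDDBBDDBDDBBDDB.

BDDBDDBBDDBDDBBDDBBDDBDDBBDDB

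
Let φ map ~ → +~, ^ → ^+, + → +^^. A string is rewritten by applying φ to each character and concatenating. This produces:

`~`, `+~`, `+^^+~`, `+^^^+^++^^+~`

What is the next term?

+^^^+^+^++^^^++^^+^^^+^++^^+~

Apply φ to +^^^+^++^^+~ symbol by symbol: +→+^^, ^→^+, ^→^+, ^→^+, +→+^^, ^→^+, +→+^^, +→+^^, ^→^+, ^→^+, +→+^^, ~→+~; joined: +^^ ^+ ^+ ^+ +^^ ^+ +^^ +^^ ^+ ^+ +^^ +~.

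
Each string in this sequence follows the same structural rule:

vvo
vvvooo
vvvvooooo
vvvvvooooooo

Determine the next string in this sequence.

vvvvvvooooooooo

Reading off run lengths: v runs 2, 3, 4, 5; o runs 1, 3, 5, 7 — each is linear in n (n = 1, 2, …).
At n = 5 the blocks have lengths 6, 9.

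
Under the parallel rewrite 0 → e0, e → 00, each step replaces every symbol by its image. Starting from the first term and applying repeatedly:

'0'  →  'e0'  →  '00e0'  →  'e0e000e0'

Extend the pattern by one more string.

00e000e0e0e000e0

Apply φ to e0e000e0 symbol by symbol: e→00, 0→e0, e→00, 0→e0, 0→e0, 0→e0, e→00, 0→e0; joined: 00 e0 00 e0 e0 e0 00 e0.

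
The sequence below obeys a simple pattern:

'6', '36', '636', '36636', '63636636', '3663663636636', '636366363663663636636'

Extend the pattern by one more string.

3663663636636636366363663663636636

This is a Fibonacci-style word recurrence s(k) = s(k−2)·s(k−1): e.g. 6·36 = 636.
So term 8 is 3663663636636·636366363663663636636.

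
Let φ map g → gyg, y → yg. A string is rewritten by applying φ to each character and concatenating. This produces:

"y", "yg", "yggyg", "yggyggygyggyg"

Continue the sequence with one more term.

yggyggygyggyggygyggygyggyggygyggyg

φ(yggyggygyggyg) expands symbol-by-symbol to yg gyg gyg yg gyg gyg yg gyg yg gyg gyg yg gyg; joining the 13 pieces gives the next term.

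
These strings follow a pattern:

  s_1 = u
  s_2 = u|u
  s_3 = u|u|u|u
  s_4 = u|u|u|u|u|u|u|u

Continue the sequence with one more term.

u|u|u|u|u|u|u|u|u|u|u|u|u|u|u|u

Every step duplicates the string with '|' between the halves.
One more doubling of u|u|u|u|u|u|u|u gives the answer.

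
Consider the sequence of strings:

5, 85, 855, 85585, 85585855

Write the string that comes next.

Each term (from the third on) is the previous term followed by the one before it: term 3 = 85·5 = 855.
Continuing: 85585855 · 85585 gives term 6.

8558585585585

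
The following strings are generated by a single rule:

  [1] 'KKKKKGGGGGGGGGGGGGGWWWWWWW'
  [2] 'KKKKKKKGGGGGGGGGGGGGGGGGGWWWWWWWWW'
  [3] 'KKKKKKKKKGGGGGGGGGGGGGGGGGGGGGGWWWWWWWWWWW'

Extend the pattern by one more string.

Each string has the form K^{2n-1} G^{4n+2} W^{2n+1}, where the shown terms are n = 3, 4, 5.
For the next term, n = 6, so the run lengths are 11, 26, 13.

KKKKKKKKKKKGGGGGGGGGGGGGGGGGGGGGGGGGGWWWWWWWWWWWWW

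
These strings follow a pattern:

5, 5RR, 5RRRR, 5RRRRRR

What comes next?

5RRRRRRRR

The strings grow by a fixed suffix RR each time.
So the next term is 5RRRRRR·RR.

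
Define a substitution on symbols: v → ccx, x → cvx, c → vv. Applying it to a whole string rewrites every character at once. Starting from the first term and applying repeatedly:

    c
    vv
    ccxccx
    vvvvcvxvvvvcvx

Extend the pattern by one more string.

Applying the rule to each of the 14 symbols of vvvvcvxvvvvcvx gives the pieces ccx ccx ccx ccx vv ccx cvx ccx ccx ccx ccx vv ccx cvx, which concatenate to the answer.

ccxccxccxccxvvccxcvxccxccxccxccxvvccxcvx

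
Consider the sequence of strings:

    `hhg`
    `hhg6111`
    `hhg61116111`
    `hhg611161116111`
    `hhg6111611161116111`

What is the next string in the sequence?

hhg61116111611161116111

Every step adds 6111 to the end: s(k+1) = s(k)·6111.
So the next term is hhg6111611161116111·6111.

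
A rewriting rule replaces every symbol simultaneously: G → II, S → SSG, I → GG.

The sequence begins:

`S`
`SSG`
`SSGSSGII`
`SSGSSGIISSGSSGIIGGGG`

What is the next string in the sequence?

SSGSSGIISSGSSGIIGGGGSSGSSGIISSGSSGIIGGGGIIIIIIII

φ(SSGSSGIISSGSSGIIGGGG) expands symbol-by-symbol to SSG SSG II SSG SSG II GG GG SSG SSG II SSG SSG II GG GG II II II II; joining the 20 pieces gives the next term.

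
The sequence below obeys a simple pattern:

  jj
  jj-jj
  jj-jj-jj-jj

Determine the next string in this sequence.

Every step duplicates the string with '-' between the halves.
Doubling jj-jj-jj-jj with '-' between the halves:

jj-jj-jj-jj-jj-jj-jj-jj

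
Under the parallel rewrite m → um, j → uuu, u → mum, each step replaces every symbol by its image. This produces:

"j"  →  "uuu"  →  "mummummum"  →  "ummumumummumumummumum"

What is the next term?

Rewriting the 21 symbols of ummumumummumumummumum one by one yields mum um um mum um mum um mum um um mum um mum um mum um um mum um mum um; concatenated:

mumumummumummumummumumummumummumummumumummumummumum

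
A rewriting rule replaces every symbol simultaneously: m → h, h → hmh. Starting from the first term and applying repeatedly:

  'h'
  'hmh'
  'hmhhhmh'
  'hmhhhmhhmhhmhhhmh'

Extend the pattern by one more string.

Rewriting the 17 symbols of hmhhhmhhmhhmhhhmh one by one yields hmh h hmh hmh hmh h hmh hmh h hmh hmh h hmh hmh hmh h hmh; concatenated:

hmhhhmhhmhhmhhhmhhmhhhmhhmhhhmhhmhhmhhhmh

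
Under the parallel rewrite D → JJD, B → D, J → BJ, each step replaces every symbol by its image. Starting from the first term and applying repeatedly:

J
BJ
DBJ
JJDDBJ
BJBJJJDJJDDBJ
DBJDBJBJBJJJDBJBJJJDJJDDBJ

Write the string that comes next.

Rewriting the 26 symbols of DBJDBJBJBJJJDBJBJJJDJJDDBJ one by one yields JJD D BJ JJD D BJ D BJ D BJ BJ BJ JJD D BJ D BJ BJ BJ JJD BJ BJ JJD JJD D BJ; concatenated:

JJDDBJJJDDBJDBJDBJBJBJJJDDBJDBJBJBJJJDBJBJJJDJJDDBJ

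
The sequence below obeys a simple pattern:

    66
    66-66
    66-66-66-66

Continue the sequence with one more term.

Every step duplicates the string with '-' between the halves.
Doubling 66-66-66-66 with '-' between the halves:

66-66-66-66-66-66-66-66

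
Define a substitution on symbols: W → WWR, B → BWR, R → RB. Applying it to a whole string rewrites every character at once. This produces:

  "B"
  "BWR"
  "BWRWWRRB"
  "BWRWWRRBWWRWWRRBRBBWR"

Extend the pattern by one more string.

Rewriting the 21 symbols of BWRWWRRBWWRWWRRBRBBWR one by one yields BWR WWR RB WWR WWR RB RB BWR WWR WWR RB WWR WWR RB RB BWR RB BWR BWR WWR RB; concatenated:

BWRWWRRBWWRWWRRBRBBWRWWRWWRRBWWRWWRRBRBBWRRBBWRBWRWWRRB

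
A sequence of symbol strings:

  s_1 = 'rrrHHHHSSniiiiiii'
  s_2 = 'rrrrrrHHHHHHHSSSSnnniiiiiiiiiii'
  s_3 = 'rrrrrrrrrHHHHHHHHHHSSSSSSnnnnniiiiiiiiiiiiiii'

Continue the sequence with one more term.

rrrrrrrrrrrrHHHHHHHHHHHHHSSSSSSSSnnnnnnniiiiiiiiiiiiiiiiiii

Term n consists of 3n r's, followed by 3n+1 H's, followed by 2n S's, followed by 2n-1 n's, followed by 4n+3 i's (n = 1, 2, …).
At n = 4 the blocks have lengths 12, 13, 8, 7, 19.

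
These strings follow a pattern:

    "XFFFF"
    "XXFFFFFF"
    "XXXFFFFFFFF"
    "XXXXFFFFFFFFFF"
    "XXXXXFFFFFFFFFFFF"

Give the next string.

XXXXXXFFFFFFFFFFFFFF

Term n consists of n-1 X's, followed by 2n F's, where the shown terms are n = 2, 3, 4, 5, 6.
For the next term, n = 7, so the run lengths are 6, 14.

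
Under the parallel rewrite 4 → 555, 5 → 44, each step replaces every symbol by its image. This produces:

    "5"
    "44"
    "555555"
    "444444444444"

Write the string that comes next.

Rewriting each symbol of 444444444444: 4→555, 4→555, 4→555, 4→555, 4→555, 4→555, 4→555, 4→555, 4→555, 4→555, 4→555, 4→555, which concatenates to 555 555 555 555 555 555 555 555 555 555 555 555.

555555555555555555555555555555555555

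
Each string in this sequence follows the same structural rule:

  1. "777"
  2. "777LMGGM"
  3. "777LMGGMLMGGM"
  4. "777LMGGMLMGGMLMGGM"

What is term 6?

777LMGGMLMGGMLMGGMLMGGMLMGGM

Each term is the previous one with LMGGM appended.
From 777LMGGMLMGGMLMGGM, 2 further steps: 777LMGGMLMGGMLMGGM → 777LMGGMLMGGMLMGGMLMGGM → (answer).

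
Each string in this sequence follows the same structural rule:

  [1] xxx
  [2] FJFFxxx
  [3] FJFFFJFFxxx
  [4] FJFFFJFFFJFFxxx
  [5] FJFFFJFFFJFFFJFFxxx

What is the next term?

Every step adds FJFF at the front: s(k+1) = FJFF·s(k).
Applying this once more to FJFFFJFFFJFFFJFFxxx:

FJFFFJFFFJFFFJFFFJFFxxx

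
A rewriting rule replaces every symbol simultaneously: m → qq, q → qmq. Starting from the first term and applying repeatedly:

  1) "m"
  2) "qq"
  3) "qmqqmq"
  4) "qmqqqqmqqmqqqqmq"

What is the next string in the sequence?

Applying the rule to each of the 16 symbols of qmqqqqmqqmqqqqmq gives the pieces qmq qq qmq qmq qmq qmq qq qmq qmq qq qmq qmq qmq qmq qq qmq, which concatenate to the answer.

qmqqqqmqqmqqmqqmqqqqmqqmqqqqmqqmqqmqqmqqqqmq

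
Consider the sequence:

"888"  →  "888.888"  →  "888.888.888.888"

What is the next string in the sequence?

Every step duplicates the string with '.' between the halves.
Doubling 888.888.888.888 with '.' between the halves:

888.888.888.888.888.888.888.888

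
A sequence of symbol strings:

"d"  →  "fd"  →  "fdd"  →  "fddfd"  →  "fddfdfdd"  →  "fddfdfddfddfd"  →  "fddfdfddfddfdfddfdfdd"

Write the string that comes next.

This is a Fibonacci-style word recurrence s(k) = s(k−1)·s(k−2): e.g. fd·d = fdd.
So term 8 is fddfdfddfddfdfddfdfdd·fddfdfddfddfd.

fddfdfddfddfdfddfdfddfddfdfddfddfd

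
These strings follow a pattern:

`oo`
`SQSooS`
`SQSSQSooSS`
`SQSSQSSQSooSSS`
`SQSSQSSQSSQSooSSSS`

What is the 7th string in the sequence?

SQSSQSSQSSQSSQSSQSooSSSSSS

Each term wraps the previous one in SQS on the left and S on the right.
From SQSSQSSQSSQSooSSSS, 2 further steps: SQSSQSSQSSQSooSSSS → SQSSQSSQSSQSSQSooSSSSS → (answer).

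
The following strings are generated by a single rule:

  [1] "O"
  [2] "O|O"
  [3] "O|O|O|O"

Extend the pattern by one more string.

s(k+1) = s(k)·|·s(k) — each term doubles the last with '|' between the halves.
One more doubling of O|O|O|O gives the answer.

O|O|O|O|O|O|O|O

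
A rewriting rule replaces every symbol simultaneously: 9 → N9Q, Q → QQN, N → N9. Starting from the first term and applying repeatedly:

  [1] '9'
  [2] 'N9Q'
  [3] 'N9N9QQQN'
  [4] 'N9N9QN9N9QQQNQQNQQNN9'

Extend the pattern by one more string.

Replace each of the 21 characters of N9N9QN9N9QQQNQQNQQNN9 in place — N9 N9Q N9 N9Q QQN N9 N9Q N9 N9Q QQN QQN QQN N9 QQN QQN N9 QQN QQN N9 N9 N9Q — and concatenate.

N9N9QN9N9QQQNN9N9QN9N9QQQNQQNQQNN9QQNQQNN9QQNQQNN9N9N9Q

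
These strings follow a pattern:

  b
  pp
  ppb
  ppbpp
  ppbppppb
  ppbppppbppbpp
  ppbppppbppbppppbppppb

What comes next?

Each term (from the third on) is the previous term followed by the one before it: term 3 = pp·b = ppb.
Continuing: ppbppppbppbppppbppppb · ppbppppbppbpp gives term 8.

ppbppppbppbppppbppppbppbppppbppbpp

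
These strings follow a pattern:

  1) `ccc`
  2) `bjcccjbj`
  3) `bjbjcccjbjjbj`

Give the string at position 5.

Each term wraps the previous one in bj on the left and jbj on the right.
From bjbjcccjbjjbj, 2 further steps: bjbjcccjbjjbj → bjbjbjcccjbjjbjjbj → (answer).

bjbjbjbjcccjbjjbjjbjjbj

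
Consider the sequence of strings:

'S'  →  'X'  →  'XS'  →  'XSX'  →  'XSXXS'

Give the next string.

XSXXSXSX

Each term (from the third on) is the previous term followed by the one before it: term 3 = X·S = XS.
The next term joins XSXXS and XSX.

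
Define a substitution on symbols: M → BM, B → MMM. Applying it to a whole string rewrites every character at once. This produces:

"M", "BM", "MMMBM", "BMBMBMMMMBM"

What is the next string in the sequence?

MMMBMMMMBMMMMBMBMBMBMMMMBM

Expanding BMBMBMMMMBM: B→MMM, M→BM, B→MMM, M→BM, B→MMM, M→BM, M→BM, M→BM, M→BM, B→MMM, M→BM. Concatenated: MMM BM MMM BM MMM BM BM BM BM MMM BM.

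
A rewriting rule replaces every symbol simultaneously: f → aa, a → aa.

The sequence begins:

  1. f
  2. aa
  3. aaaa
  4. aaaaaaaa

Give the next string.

Apply φ to aaaaaaaa symbol by symbol: a→aa, a→aa, a→aa, a→aa, a→aa, a→aa, a→aa, a→aa; joined: aa aa aa aa aa aa aa aa.

aaaaaaaaaaaaaaaa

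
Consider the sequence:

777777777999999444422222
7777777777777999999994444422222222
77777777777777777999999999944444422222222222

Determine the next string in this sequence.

777777777777777777777999999999999444444422222222222222

Reading off run lengths: 7 runs 9, 13, 17; 9 runs 6, 8, 10; 4 runs 4, 5, 6; 2 runs 5, 8, 11 — each is linear in n, where the shown terms are n = 2, 3, 4.
Setting n = 5 gives 21, 12, 7, 14 characters in each block.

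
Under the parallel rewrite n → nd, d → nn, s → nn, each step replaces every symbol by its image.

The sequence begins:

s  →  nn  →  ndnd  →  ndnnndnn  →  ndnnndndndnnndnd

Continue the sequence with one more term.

ndnnndndndnnndnnndnnndndndnnndnn

φ(ndnnndndndnnndnd) expands symbol-by-symbol to nd nn nd nd nd nn nd nn nd nn nd nd nd nn nd nn; joining the 16 pieces gives the next term.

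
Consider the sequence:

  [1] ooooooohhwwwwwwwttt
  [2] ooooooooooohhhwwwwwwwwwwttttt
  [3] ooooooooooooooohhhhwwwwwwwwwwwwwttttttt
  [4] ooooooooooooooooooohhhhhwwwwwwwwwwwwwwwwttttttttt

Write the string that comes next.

ooooooooooooooooooooooohhhhhhwwwwwwwwwwwwwwwwwwwttttttttttt

Term n consists of 4n-1 o's, followed by n h's, followed by 3n+1 w's, followed by 2n-1 t's, where the shown terms are n = 2, 3, 4, 5.
At n = 6 the blocks have lengths 23, 6, 19, 11.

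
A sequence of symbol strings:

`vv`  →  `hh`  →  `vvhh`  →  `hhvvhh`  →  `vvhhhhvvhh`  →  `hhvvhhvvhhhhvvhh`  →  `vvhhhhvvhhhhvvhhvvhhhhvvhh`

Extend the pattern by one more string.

hhvvhhvvhhhhvvhhvvhhhhvvhhhhvvhhvvhhhhvvhh

Each term (from the third on) is the two preceding terms concatenated in order: term 3 = vv·hh = vvhh.
The next term joins hhvvhhvvhhhhvvhh and vvhhhhvvhhhhvvhhvvhhhhvvhh.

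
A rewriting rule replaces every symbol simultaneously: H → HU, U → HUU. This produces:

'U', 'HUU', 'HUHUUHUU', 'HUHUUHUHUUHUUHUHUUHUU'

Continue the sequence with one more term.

Replace each of the 21 characters of HUHUUHUHUUHUUHUHUUHUU in place — HU HUU HU HUU HUU HU HUU HU HUU HUU HU HUU HUU HU HUU HU HUU HUU HU HUU HUU — and concatenate.

HUHUUHUHUUHUUHUHUUHUHUUHUUHUHUUHUUHUHUUHUHUUHUUHUHUUHUU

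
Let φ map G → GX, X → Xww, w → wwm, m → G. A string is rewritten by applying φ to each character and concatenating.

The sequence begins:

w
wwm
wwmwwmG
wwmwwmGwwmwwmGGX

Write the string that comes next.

Replace each of the 16 characters of wwmwwmGwwmwwmGGX in place — wwm wwm G wwm wwm G GX wwm wwm G wwm wwm G GX GX Xww — and concatenate.

wwmwwmGwwmwwmGGXwwmwwmGwwmwwmGGXGXXww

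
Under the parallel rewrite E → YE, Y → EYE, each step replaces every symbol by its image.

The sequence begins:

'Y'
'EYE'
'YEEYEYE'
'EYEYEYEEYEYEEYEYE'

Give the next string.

YEEYEYEEYEYEEYEYEYEEYEYEEYEYEYEEYEYEEYEYE

Applying the rule to each of the 17 symbols of EYEYEYEEYEYEEYEYE gives the pieces YE EYE YE EYE YE EYE YE YE EYE YE EYE YE YE EYE YE EYE YE, which concatenate to the answer.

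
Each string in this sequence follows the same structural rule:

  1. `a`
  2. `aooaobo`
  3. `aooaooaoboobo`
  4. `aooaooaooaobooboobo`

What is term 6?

aooaooaooaooaooaobooboobooboobo

s(k+1) = aoo·s(k)·obo, so each term gains aoo as a prefix and obo as a suffix.
From aooaooaooaobooboobo, 2 further steps: aooaooaooaobooboobo → aooaooaooaooaoboobooboobo → (answer).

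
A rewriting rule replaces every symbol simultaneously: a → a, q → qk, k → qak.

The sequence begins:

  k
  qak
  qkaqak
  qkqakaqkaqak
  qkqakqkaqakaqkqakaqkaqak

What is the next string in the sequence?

Replace each of the 24 characters of qkqakqkaqakaqkqakaqkaqak in place — qk qak qk a qak qk qak a qk a qak a qk qak qk a qak a qk qak a qk a qak — and concatenate.

qkqakqkaqakqkqakaqkaqakaqkqakqkaqakaqkqakaqkaqak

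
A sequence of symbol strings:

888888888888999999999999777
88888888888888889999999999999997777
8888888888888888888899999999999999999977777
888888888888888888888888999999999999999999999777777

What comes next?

The n-th term is 4n 8's then 3n+3 9's then n 7's, where the shown terms are n = 3, 4, 5, 6.
For the next term, n = 7, so the run lengths are 28, 24, 7.

88888888888888888888888888889999999999999999999999997777777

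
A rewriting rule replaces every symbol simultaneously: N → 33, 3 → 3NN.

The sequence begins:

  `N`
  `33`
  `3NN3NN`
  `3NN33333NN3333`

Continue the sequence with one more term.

φ(3NN33333NN3333) expands symbol-by-symbol to 3NN 33 33 3NN 3NN 3NN 3NN 3NN 33 33 3NN 3NN 3NN 3NN; joining the 14 pieces gives the next term.

3NN33333NN3NN3NN3NN3NN33333NN3NN3NN3NN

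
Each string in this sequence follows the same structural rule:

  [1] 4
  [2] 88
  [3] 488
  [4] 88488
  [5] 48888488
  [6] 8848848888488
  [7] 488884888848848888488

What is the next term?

8848848888488488884888848848888488

Each term (from the third on) is the two preceding terms concatenated in order: term 3 = 4·88 = 488.
Continuing: 8848848888488 · 488884888848848888488 gives term 8.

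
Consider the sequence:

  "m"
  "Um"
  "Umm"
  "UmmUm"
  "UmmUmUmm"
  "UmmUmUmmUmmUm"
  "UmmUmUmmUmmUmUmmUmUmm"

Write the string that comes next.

This is a Fibonacci-style word recurrence s(k) = s(k−1)·s(k−2): e.g. Um·m = Umm.
So term 8 is UmmUmUmmUmmUmUmmUmUmm·UmmUmUmmUmmUm.

UmmUmUmmUmmUmUmmUmUmmUmmUmUmmUmmUm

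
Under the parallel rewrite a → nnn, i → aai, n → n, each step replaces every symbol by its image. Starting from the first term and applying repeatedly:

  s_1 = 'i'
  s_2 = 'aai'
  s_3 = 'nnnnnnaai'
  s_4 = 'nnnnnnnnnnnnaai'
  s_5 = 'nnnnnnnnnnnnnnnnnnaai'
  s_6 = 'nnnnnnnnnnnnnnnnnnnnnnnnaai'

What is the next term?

φ(nnnnnnnnnnnnnnnnnnnnnnnnaai) expands symbol-by-symbol to n n n n n n n n n n n n n n n n n n n n n n n n nnn nnn aai; joining the 27 pieces gives the next term.

nnnnnnnnnnnnnnnnnnnnnnnnnnnnnnaai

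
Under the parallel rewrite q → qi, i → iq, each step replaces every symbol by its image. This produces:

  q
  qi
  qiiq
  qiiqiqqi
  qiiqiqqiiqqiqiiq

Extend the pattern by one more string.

φ(qiiqiqqiiqqiqiiq) expands symbol-by-symbol to qi iq iq qi iq qi qi iq iq qi qi iq qi iq iq qi; joining the 16 pieces gives the next term.

qiiqiqqiiqqiqiiqiqqiqiiqqiiqiqqi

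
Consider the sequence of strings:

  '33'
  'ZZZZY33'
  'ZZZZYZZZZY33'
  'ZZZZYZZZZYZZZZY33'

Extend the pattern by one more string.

ZZZZYZZZZYZZZZYZZZZY33

The strings grow by a fixed prefix ZZZZY each time.
One more step from ZZZZYZZZZYZZZZY33 gives the answer.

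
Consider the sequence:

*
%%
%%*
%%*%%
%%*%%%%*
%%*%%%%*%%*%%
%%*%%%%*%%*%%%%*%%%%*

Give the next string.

This is a Fibonacci-style word recurrence s(k) = s(k−1)·s(k−2): e.g. %%·* = %%*.
The next term joins %%*%%%%*%%*%%%%*%%%%* and %%*%%%%*%%*%%.

%%*%%%%*%%*%%%%*%%%%*%%*%%%%*%%*%%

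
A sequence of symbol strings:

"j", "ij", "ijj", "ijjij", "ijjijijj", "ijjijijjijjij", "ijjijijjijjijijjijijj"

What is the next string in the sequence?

Each term (from the third on) is the previous term followed by the one before it: term 3 = ij·j = ijj.
The next term joins ijjijijjijjijijjijijj and ijjijijjijjij.

ijjijijjijjijijjijijjijjijijjijjij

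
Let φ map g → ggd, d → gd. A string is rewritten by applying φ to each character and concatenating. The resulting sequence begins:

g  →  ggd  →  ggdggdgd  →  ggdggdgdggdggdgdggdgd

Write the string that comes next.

Rewriting the 21 symbols of ggdggdgdggdggdgdggdgd one by one yields ggd ggd gd ggd ggd gd ggd gd ggd ggd gd ggd ggd gd ggd gd ggd ggd gd ggd gd; concatenated:

ggdggdgdggdggdgdggdgdggdggdgdggdggdgdggdgdggdggdgdggdgd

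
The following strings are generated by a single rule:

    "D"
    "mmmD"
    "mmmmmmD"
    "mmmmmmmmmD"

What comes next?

mmmmmmmmmmmmD

Each term is the previous one with mmm prepended.
So the next term is mmm·mmmmmmmmmD.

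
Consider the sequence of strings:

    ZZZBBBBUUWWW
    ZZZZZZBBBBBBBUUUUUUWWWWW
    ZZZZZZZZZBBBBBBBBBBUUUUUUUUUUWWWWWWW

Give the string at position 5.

ZZZZZZZZZZZZZZZBBBBBBBBBBBBBBBBUUUUUUUUUUUUUUUUUUWWWWWWWWWWW

Term n consists of 3n Z's, followed by 3n+1 B's, followed by 4n-2 U's, followed by 2n+1 W's (n = 1, 2, …).
For term 5, n = 5, so the run lengths are 15, 16, 18, 11.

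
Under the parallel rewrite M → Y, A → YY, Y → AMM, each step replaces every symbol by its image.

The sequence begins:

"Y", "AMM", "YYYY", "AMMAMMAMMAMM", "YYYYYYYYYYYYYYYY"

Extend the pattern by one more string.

φ(YYYYYYYYYYYYYYYY) expands symbol-by-symbol to AMM AMM AMM AMM AMM AMM AMM AMM AMM AMM AMM AMM AMM AMM AMM AMM; joining the 16 pieces gives the next term.

AMMAMMAMMAMMAMMAMMAMMAMMAMMAMMAMMAMMAMMAMMAMMAMM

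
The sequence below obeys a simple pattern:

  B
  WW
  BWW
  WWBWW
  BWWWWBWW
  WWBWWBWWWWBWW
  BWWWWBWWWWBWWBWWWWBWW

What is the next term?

This is a Fibonacci-style word recurrence s(k) = s(k−2)·s(k−1): e.g. B·WW = BWW.
The next term joins WWBWWBWWWWBWW and BWWWWBWWWWBWWBWWWWBWW.

WWBWWBWWWWBWWBWWWWBWWWWBWWBWWWWBWW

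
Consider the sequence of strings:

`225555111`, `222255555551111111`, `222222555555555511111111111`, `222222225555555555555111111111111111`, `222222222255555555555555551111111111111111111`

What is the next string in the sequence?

222222222222555555555555555555511111111111111111111111

Each string has the form 2^{2n} 5^{3n+1} 1^{4n-1} (n = 1, 2, …).
Setting n = 6 gives 12, 19, 23 characters in each block.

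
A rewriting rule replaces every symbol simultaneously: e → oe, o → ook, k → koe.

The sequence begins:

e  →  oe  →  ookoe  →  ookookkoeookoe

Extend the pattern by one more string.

ookookkoeookookkoekoeookoeookookkoeookoe

Replace each of the 14 characters of ookookkoeookoe in place — ook ook koe ook ook koe koe ook oe ook ook koe ook oe — and concatenate.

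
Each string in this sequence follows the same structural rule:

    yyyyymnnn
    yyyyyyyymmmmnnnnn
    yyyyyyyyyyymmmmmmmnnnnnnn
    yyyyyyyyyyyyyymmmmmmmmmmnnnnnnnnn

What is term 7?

yyyyyyyyyyyyyyyyyyyyyyymmmmmmmmmmmmmmmmmmmnnnnnnnnnnnnnnn

Reading off run lengths: y runs 5, 8, 11, 14; m runs 1, 4, 7, 10; n runs 3, 5, 7, 9 — each is linear in n (n = 1, 2, …).
At n = 7 the blocks have lengths 23, 19, 15.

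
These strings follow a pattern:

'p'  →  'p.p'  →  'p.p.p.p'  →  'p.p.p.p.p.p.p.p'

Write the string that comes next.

p.p.p.p.p.p.p.p.p.p.p.p.p.p.p.p

s(k+1) = s(k)·.·s(k) — each term doubles the last with '.' between the halves.
So the next term is two copies of p.p.p.p.p.p.p.p with '.' between the halves.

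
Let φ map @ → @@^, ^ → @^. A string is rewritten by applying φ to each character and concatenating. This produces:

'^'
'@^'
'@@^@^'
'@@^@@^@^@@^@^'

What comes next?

Rewriting the 13 symbols of @@^@@^@^@@^@^ one by one yields @@^ @@^ @^ @@^ @@^ @^ @@^ @^ @@^ @@^ @^ @@^ @^; concatenated:

@@^@@^@^@@^@@^@^@@^@^@@^@@^@^@@^@^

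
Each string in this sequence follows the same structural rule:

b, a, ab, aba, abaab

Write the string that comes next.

Each term (from the third on) is the previous term followed by the one before it: term 3 = a·b = ab.
Continuing: abaab · aba gives term 6.

abaababa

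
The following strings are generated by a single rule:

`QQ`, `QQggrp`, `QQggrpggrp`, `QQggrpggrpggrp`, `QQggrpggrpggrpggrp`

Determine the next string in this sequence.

QQggrpggrpggrpggrpggrp

Each term is the previous one with ggrp appended.
So the next term is QQggrpggrpggrpggrp·ggrp.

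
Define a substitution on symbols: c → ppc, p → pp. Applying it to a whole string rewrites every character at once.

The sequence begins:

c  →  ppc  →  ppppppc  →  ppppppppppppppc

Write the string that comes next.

ppppppppppppppppppppppppppppppc

φ(ppppppppppppppc) expands symbol-by-symbol to pp pp pp pp pp pp pp pp pp pp pp pp pp pp ppc; joining the 15 pieces gives the next term.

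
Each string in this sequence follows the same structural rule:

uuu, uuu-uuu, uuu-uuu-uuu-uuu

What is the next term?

Each string is two copies of the previous one joined by '-'.
Doubling uuu-uuu-uuu-uuu with '-' between the halves:

uuu-uuu-uuu-uuu-uuu-uuu-uuu-uuu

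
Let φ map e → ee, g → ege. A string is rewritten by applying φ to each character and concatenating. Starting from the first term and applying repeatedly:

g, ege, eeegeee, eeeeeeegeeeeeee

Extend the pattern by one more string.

Applying the rule to each of the 15 symbols of eeeeeeegeeeeeee gives the pieces ee ee ee ee ee ee ee ege ee ee ee ee ee ee ee, which concatenate to the answer.

eeeeeeeeeeeeeeegeeeeeeeeeeeeeee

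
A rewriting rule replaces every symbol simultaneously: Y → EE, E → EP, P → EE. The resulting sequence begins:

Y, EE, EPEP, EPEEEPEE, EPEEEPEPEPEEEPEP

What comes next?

Rewriting the 16 symbols of EPEEEPEPEPEEEPEP one by one yields EP EE EP EP EP EE EP EE EP EE EP EP EP EE EP EE; concatenated:

EPEEEPEPEPEEEPEEEPEEEPEPEPEEEPEE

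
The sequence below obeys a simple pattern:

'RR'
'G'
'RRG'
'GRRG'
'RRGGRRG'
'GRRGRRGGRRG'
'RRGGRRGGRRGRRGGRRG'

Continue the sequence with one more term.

GRRGRRGGRRGRRGGRRGGRRGRRGGRRG

From term 3 onward, concatenate the second-to-last term with the last: RR·G = RRG, G·RRG = GRRG, …
Continuing: GRRGRRGGRRG · RRGGRRGGRRGRRGGRRG gives term 8.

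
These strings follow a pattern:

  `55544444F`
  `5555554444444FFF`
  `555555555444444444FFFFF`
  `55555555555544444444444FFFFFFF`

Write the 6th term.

The n-th term is 3n 5's then 2n+3 4's then 2n-1 F's (n = 1, 2, …).
At n = 6 the blocks have lengths 18, 15, 11.

555555555555555555444444444444444FFFFFFFFFFF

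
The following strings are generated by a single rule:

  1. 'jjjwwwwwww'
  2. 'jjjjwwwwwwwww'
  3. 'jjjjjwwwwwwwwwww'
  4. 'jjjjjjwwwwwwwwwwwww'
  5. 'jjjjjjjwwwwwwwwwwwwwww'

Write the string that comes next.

jjjjjjjjwwwwwwwwwwwwwwwww

The n-th term is n j's then 2n+1 w's, where the shown terms are n = 3, 4, 5, 6, 7.
At n = 8 the blocks have lengths 8, 17.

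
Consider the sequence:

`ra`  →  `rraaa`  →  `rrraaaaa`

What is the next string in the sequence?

rrrraaaaaaa

Each string has the form r^{n} a^{2n-1} (n = 1, 2, …).
At n = 4 the blocks have lengths 4, 7.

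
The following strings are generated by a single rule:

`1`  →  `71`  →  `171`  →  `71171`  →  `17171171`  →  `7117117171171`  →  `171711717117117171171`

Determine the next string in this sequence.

7117117171171171711717117117171171

This is a Fibonacci-style word recurrence s(k) = s(k−2)·s(k−1): e.g. 1·71 = 171.
The next term joins 7117117171171 and 171711717117117171171.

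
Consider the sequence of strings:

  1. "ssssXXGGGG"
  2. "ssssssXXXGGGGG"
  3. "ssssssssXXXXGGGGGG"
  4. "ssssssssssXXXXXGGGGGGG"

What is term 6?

ssssssssssssssXXXXXXXGGGGGGGGG

Reading off run lengths: s runs 4, 6, 8, 10; X runs 2, 3, 4, 5; G runs 4, 5, 6, 7 — each is linear in n, where the shown terms are n = 2, 3, 4, 5.
At n = 7 the blocks have lengths 14, 7, 9.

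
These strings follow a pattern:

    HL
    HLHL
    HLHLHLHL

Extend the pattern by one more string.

HLHLHLHLHLHLHLHL

Every step duplicates the string.
So the next term is two copies of HLHLHLHL.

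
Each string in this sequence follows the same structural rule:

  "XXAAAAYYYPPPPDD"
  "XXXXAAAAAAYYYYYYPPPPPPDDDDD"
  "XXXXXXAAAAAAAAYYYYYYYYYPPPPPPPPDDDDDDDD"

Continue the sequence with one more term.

XXXXXXXXAAAAAAAAAAYYYYYYYYYYYYPPPPPPPPPPDDDDDDDDDDD

Reading off run lengths: X runs 2, 4, 6; A runs 4, 6, 8; Y runs 3, 6, 9; P runs 4, 6, 8; D runs 2, 5, 8 — each is linear in n (n = 1, 2, …).
Setting n = 4 gives 8, 10, 12, 10, 11 characters in each block.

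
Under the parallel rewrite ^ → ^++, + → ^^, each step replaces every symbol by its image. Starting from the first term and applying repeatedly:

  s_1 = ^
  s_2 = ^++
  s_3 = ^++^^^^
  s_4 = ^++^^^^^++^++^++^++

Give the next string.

^++^^^^^++^++^++^++^++^^^^^++^^^^^++^^^^^++^^^^

Replace each of the 19 characters of ^++^^^^^++^++^++^++ in place — ^++ ^^ ^^ ^++ ^++ ^++ ^++ ^++ ^^ ^^ ^++ ^^ ^^ ^++ ^^ ^^ ^++ ^^ ^^ — and concatenate.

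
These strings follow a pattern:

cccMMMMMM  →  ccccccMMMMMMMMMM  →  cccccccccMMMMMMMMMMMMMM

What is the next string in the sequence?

Reading off run lengths: c runs 3, 6, 9; M runs 6, 10, 14 — each is linear in n (n = 1, 2, …).
At n = 4 the blocks have lengths 12, 18.

ccccccccccccMMMMMMMMMMMMMMMMMM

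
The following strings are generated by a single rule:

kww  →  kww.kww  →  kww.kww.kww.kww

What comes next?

Each string is two copies of the previous one joined by '.'.
Doubling kww.kww.kww.kww with '.' between the halves:

kww.kww.kww.kww.kww.kww.kww.kww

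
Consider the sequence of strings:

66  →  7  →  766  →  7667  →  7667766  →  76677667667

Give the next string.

This is a Fibonacci-style word recurrence s(k) = s(k−1)·s(k−2): e.g. 7·66 = 766.
So term 7 is 76677667667·7667766.

766776676677667766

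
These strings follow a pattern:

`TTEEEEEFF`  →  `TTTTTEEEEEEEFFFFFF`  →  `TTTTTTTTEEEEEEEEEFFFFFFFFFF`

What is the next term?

Reading off run lengths: T runs 2, 5, 8; E runs 5, 7, 9; F runs 2, 6, 10 — each is linear in n (n = 1, 2, …).
At n = 4 the blocks have lengths 11, 11, 14.

TTTTTTTTTTTEEEEEEEEEEEFFFFFFFFFFFFFF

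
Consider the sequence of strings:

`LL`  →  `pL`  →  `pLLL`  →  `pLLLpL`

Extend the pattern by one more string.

This is a Fibonacci-style word recurrence s(k) = s(k−1)·s(k−2): e.g. pL·LL = pLLL.
The next term joins pLLLpL and pLLL.

pLLLpLpLLL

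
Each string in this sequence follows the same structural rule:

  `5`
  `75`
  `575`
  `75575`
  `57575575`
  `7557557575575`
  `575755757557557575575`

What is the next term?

7557557575575575755757557557575575

From term 3 onward, concatenate the second-to-last term with the last: 5·75 = 575, 75·575 = 75575, …
Continuing: 7557557575575 · 575755757557557575575 gives term 8.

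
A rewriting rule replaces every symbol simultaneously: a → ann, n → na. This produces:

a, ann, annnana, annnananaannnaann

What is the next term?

Applying the rule to each of the 17 symbols of annnananaannnaann gives the pieces ann na na na ann na ann na ann ann na na na ann ann na na, which concatenate to the answer.

annnananaannnaannnaannannnananaannannnana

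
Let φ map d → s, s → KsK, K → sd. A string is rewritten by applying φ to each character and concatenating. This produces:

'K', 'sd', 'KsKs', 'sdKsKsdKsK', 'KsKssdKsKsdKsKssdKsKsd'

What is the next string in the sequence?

sdKsKsdKsKKsKssdKsKsdKsKssdKsKsdKsKKsKssdKsKsdKsKs

φ(KsKssdKsKsdKsKssdKsKsd) expands symbol-by-symbol to sd KsK sd KsK KsK s sd KsK sd KsK s sd KsK sd KsK KsK s sd KsK sd KsK s; joining the 22 pieces gives the next term.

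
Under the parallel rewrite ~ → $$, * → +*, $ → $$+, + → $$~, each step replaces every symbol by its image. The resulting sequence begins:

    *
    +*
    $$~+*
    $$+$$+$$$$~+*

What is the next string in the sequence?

φ($$+$$+$$$$~+*) expands symbol-by-symbol to $$+ $$+ $$~ $$+ $$+ $$~ $$+ $$+ $$+ $$+ $$ $$~ +*; joining the 13 pieces gives the next term.

$$+$$+$$~$$+$$+$$~$$+$$+$$+$$+$$$$~+*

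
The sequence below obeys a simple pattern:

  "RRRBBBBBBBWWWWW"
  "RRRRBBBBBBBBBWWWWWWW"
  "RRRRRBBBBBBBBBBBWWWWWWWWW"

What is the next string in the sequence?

RRRRRRBBBBBBBBBBBBBWWWWWWWWWWW

The n-th term is n R's then 2n+1 B's then 2n-1 W's, where the shown terms are n = 3, 4, 5.
At n = 6 the blocks have lengths 6, 13, 11.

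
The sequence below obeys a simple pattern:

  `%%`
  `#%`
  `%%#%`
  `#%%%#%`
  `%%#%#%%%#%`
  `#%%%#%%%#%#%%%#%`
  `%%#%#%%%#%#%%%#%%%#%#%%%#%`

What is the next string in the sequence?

This is a Fibonacci-style word recurrence s(k) = s(k−2)·s(k−1): e.g. %%·#% = %%#%.
The next term joins #%%%#%%%#%#%%%#% and %%#%#%%%#%#%%%#%%%#%#%%%#%.

#%%%#%%%#%#%%%#%%%#%#%%%#%#%%%#%%%#%#%%%#%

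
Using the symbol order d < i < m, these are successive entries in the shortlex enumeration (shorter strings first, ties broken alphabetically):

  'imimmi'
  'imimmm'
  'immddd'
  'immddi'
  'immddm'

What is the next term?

immdid

Find the rightmost character of immddm below m, bump it to the next letter, and reset everything to its right to d.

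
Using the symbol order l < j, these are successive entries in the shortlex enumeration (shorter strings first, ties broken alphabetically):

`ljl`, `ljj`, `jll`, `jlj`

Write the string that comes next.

Treat jlj as a base-2 numeral over the given alphabet and add one, carrying through any trailing j's.

jjl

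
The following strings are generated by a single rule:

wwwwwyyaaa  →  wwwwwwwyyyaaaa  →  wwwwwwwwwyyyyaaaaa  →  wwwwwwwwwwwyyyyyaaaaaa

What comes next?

wwwwwwwwwwwwwyyyyyyaaaaaaa

Each string has the form w^{2n+1} y^{n} a^{n+1}, where the shown terms are n = 2, 3, 4, 5.
Setting n = 6 gives 13, 6, 7 characters in each block.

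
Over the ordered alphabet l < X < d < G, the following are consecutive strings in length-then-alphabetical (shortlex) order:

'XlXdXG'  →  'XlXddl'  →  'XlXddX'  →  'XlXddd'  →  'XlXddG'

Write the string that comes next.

XlXdGl

The successor of XlXddG increments the rightmost position that isn't already G and resets every position after it to l.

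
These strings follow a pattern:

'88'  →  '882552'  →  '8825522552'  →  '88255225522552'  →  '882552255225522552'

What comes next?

8825522552255225522552

The strings grow by a fixed suffix 2552 each time.
One more step from 882552255225522552 gives the answer.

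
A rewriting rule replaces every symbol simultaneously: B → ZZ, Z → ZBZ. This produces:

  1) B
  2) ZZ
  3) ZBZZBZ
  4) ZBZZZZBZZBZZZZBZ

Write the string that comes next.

Replace each of the 16 characters of ZBZZZZBZZBZZZZBZ in place — ZBZ ZZ ZBZ ZBZ ZBZ ZBZ ZZ ZBZ ZBZ ZZ ZBZ ZBZ ZBZ ZBZ ZZ ZBZ — and concatenate.

ZBZZZZBZZBZZBZZBZZZZBZZBZZZZBZZBZZBZZBZZZZBZ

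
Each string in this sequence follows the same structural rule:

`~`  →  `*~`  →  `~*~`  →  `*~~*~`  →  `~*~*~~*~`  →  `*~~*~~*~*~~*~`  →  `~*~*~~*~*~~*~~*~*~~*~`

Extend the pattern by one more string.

From term 3 onward, concatenate the second-to-last term with the last: ~·*~ = ~*~, *~·~*~ = *~~*~, …
Continuing: *~~*~~*~*~~*~ · ~*~*~~*~*~~*~~*~*~~*~ gives term 8.

*~~*~~*~*~~*~~*~*~~*~*~~*~~*~*~~*~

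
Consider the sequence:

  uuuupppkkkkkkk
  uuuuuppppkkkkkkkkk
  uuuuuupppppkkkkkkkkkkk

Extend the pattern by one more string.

The n-th term is n+1 u's then n p's then 2n+1 k's, where the shown terms are n = 3, 4, 5.
Setting n = 6 gives 7, 6, 13 characters in each block.

uuuuuuuppppppkkkkkkkkkkkkk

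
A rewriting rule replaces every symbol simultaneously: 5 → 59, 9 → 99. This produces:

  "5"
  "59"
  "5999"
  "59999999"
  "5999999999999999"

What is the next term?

Rewriting the 16 symbols of 5999999999999999 one by one yields 59 99 99 99 99 99 99 99 99 99 99 99 99 99 99 99; concatenated:

59999999999999999999999999999999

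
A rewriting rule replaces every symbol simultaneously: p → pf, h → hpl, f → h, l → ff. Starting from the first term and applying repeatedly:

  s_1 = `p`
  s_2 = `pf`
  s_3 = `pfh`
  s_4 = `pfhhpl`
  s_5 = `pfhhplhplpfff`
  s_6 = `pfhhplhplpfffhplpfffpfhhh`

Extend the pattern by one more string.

pfhhplhplpfffhplpfffpfhhhhplpfffpfhhhpfhhplhplhpl

Applying the rule to each of the 25 symbols of pfhhplhplpfffhplpfffpfhhh gives the pieces pf h hpl hpl pf ff hpl pf ff pf h h h hpl pf ff pf h h h pf h hpl hpl hpl, which concatenate to the answer.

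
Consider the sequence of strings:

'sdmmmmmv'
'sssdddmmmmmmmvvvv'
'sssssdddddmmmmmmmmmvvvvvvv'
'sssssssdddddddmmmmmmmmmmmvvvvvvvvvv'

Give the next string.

sssssssssdddddddddmmmmmmmmmmmmmvvvvvvvvvvvvv

Each string has the form s^{2n-1} d^{2n-1} m^{2n+3} v^{3n-2} (n = 1, 2, …).
Setting n = 5 gives 9, 9, 13, 13 characters in each block.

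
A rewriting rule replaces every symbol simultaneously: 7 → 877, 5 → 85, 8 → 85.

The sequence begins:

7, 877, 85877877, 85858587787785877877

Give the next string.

Applying the rule to each of the 20 symbols of 85858587787785877877 gives the pieces 85 85 85 85 85 85 85 877 877 85 877 877 85 85 85 877 877 85 877 877, which concatenate to the answer.

858585858585858778778587787785858587787785877877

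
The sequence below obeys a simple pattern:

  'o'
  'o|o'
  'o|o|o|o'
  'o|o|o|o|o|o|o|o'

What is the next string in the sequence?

o|o|o|o|o|o|o|o|o|o|o|o|o|o|o|o

Every step duplicates the string with '|' between the halves.
One more doubling of o|o|o|o|o|o|o|o gives the answer.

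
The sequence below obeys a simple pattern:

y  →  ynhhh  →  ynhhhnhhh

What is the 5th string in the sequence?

ynhhhnhhhnhhhnhhh

The strings grow by a fixed suffix nhhh each time.
From ynhhhnhhh, 2 further steps: ynhhhnhhh → ynhhhnhhhnhhh → (answer).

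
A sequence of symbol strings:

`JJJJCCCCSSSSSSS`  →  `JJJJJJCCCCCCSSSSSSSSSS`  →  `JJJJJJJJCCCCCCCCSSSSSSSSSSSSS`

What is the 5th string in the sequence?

Term n consists of 2n J's, followed by 2n C's, followed by 3n+1 S's, where the shown terms are n = 2, 3, 4.
For term 5, n = 6, so the run lengths are 12, 12, 19.

JJJJJJJJJJJJCCCCCCCCCCCCSSSSSSSSSSSSSSSSSSS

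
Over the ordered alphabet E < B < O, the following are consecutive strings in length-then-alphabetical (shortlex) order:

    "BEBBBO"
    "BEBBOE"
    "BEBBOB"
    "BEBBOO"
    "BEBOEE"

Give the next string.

BEBOEB

Find the rightmost character of BEBOEE below O, bump it to the next letter, and reset everything to its right to E.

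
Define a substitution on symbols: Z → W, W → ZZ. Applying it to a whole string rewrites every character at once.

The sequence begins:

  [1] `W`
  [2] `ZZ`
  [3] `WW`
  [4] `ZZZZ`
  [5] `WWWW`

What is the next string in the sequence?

Rewriting each symbol of WWWW: W→ZZ, W→ZZ, W→ZZ, W→ZZ, which concatenates to ZZ ZZ ZZ ZZ.

ZZZZZZZZ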